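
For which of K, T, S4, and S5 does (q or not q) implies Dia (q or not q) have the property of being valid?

T, S4, S5

K-tableau for the negation not ((q or not q) implies Dia (q or not q)):
1. not ((q or not q) implies Dia (q or not q)), 0
2. q or not q, 0   [neg-implies-rule on 1]
3. not Dia (q or not q), 0   [neg-implies-rule on 1]
4. not q, 0   [or-rule on 2 (branches; this branch)]
Complete open branch: countermodel on a K-frame, so not valid in K.
T-tableau for the negation not ((q or not q) implies Dia (q or not q)):
1. not ((q or not q) implies Dia (q or not q)), 0
2. q or not q, 0   [neg-implies-rule on 1]
3. not Dia (q or not q), 0   [neg-implies-rule on 1]
4. not (q or not q), 0   [neg-Dia-rule on 3 via 0R0]
5. not q, 0   [neg-or-rule on 4]
6. q, 0   [neg-or-rule on 4]
Accessibility: 0R0
Branch closes: q and not q both at 0.
Every branch closes (one shown): valid in T, hence also in S4, S5 (every theorem of T is a theorem of S4 and S5).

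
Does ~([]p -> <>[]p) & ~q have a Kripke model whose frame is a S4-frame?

1. ~([]p -> <>[]p) & ~q, w0
2. ~([]p -> <>[]p), w0
3. ~q, w0
4. []p, w0
5. ~<>[]p, w0
6. p, w0
7. ~[]p, w0
8. ~p, w1
9. p, w1
Accessibility: w0Rw0, w0Rw1, w1Rw1
Branch closes: p and ~p both at w1.
(One branch shown.) All branches close.

Unsatisfiable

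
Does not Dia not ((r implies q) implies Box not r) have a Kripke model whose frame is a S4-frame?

1. not Dia not ((r implies q) implies Box not r), 0
2. (r implies q) implies Box not r, 0   [neg-Dia-rule on 1 via 0R0]
3. Box not r, 0   [implies-rule on 2 (branches; this branch)]
4. not r, 0   [Box-rule on 3 via 0R0]
Accessibility: 0R0

Satisfiable (open branch found)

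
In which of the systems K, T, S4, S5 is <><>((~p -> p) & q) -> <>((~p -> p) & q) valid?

S4, S5

T-tableau for the negation ~(<><>((~p -> p) & q) -> <>((~p -> p) & q)):
1. ~(<><>((~p -> p) & q) -> <>((~p -> p) & q)), u
2. <><>((~p -> p) & q), u   [~->-rule on 1]
3. ~<>((~p -> p) & q), u   [~->-rule on 1]
4. ~((~p -> p) & q), u   [~<>-rule on 3 via uRu]
5. ~q, u   [~&-rule on 4 (branches; this branch)]
6. <>((~p -> p) & q), v   [<>-rule on 2: fresh world v, uRv]
7. ~((~p -> p) & q), v   [~<>-rule on 3 via uRv]
8. ~q, v   [~&-rule on 7 (branches; this branch)]
9. (~p -> p) & q, w   [<>-rule on 6: fresh world w, vRw]
10. ~p -> p, w   [&-rule on 9]
11. q, w   [&-rule on 9]
12. p, w   [->-rule on 10 (branches; this branch)]
Accessibility: uRu, uRv, vRv, vRw, wRw
Complete open branch: countermodel on a T-frame, so not valid in T, nor in K (the same frame is also a K-frame).
S4-tableau for the negation ~(<><>((~p -> p) & q) -> <>((~p -> p) & q)):
1. ~(<><>((~p -> p) & q) -> <>((~p -> p) & q)), u
2. <><>((~p -> p) & q), u   [~->-rule on 1]
3. ~<>((~p -> p) & q), u   [~->-rule on 1]
4. ~((~p -> p) & q), u   [~<>-rule on 3 via uRu]
5. ~(~p -> p), u   [~&-rule on 4 (branches; this branch)]
6. ~p, u   [~->-rule on 5]
7. <>((~p -> p) & q), v   [<>-rule on 2: fresh world v, uRv]
8. ~((~p -> p) & q), v   [~<>-rule on 3 via uRv]
9. ~(~p -> p), v   [~&-rule on 8 (branches; this branch)]
10. ~p, v   [~->-rule on 9]
11. (~p -> p) & q, w   [<>-rule on 7: fresh world w, vRw]
12. ~p -> p, w   [&-rule on 11]
13. q, w   [&-rule on 11]
14. ~((~p -> p) & q), w   [~<>-rule on 3 via uRw]
15. p, w   [->-rule on 12 (branches; this branch)]
16. ~(~p -> p), w   [~&-rule on 14 (branches; this branch)]
17. ~p, w   [~->-rule on 16]
Accessibility: uRu, uRv, uRw, vRv, vRw, wRw
Branch closes: p and ~p both at w.
Every branch closes (one shown): valid in S4, hence also in S5 (every theorem of S4 is a theorem of S5).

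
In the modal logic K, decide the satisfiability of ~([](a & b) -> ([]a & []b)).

No, unsatisfiable

1. ~([](a & b) -> ([]a & []b)), u
2. [](a & b), u   [~->-rule on 1]
3. ~([]a & []b), u   [~->-rule on 1]
4. ~[]b, u   [~&-rule on 3 (branches; this branch)]
5. ~b, v   [~[]-rule on 4: fresh world v, uRv]
6. a & b, v   [[]-rule on 2 via uRv]
7. a, v   [&-rule on 6]
8. b, v   [&-rule on 6]
Accessibility: uRv
Branch closes: b and ~b both at v.
Every branch closes; the branch above is one of them.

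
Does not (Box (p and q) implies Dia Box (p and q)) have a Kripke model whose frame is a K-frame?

1. not (Box (p and q) implies Dia Box (p and q)), w0
2. Box (p and q), w0   [neg-implies-rule on 1]
3. not Dia Box (p and q), w0   [neg-implies-rule on 1]

Yes, satisfiable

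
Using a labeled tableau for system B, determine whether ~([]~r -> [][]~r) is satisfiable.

1. ~([]~r -> [][]~r), w0
2. []~r, w0
3. ~[][]~r, w0
4. ~r, w0
5. ~[]~r, w1
6. ~r, w1
7. r, w2
Accessibility: w0Rw0, w0Rw1, w1Rw0, w1Rw1, w1Rw2, w2Rw1, w2Rw2

Yes, satisfiable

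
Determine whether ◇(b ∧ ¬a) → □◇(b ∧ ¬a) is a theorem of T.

Tableau for the negation ¬(◇(b ∧ ¬a) → □◇(b ∧ ¬a)):
1. ¬(◇(b ∧ ¬a) → □◇(b ∧ ¬a)), w0
2. ◇(b ∧ ¬a), w0
3. ¬□◇(b ∧ ¬a), w0
4. b ∧ ¬a, w1
5. b, w1
6. ¬a, w1
7. ¬◇(b ∧ ¬a), w2
8. ¬(b ∧ ¬a), w2
9. a, w2
Accessibility: w0Rw0, w0Rw1, w0Rw2, w1Rw1, w2Rw2
The negation has an open branch (countermodel exists).

Invalid (countermodel exists)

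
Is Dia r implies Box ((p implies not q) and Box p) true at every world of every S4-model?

Not valid

Tableau for the negation not (Dia r implies Box ((p implies not q) and Box p)):
1. not (Dia r implies Box ((p implies not q) and Box p)), 0
2. Dia r, 0
3. not Box ((p implies not q) and Box p), 0
4. r, 1
5. not ((p implies not q) and Box p), 2
6. not Box p, 2
7. not p, 3
Accessibility: 0R0, 0R1, 0R2, 0R3, 1R1, 2R2, 2R3, 3R3
The negation has an open branch (countermodel exists).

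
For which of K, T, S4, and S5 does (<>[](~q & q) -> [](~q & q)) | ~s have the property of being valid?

T-tableau for the negation ~((<>[](~q & q) -> [](~q & q)) | ~s):
1. ~((<>[](~q & q) -> [](~q & q)) | ~s), 0
2. ~(<>[](~q & q) -> [](~q & q)), 0   [~|-rule on 1]
3. s, 0   [~|-rule on 1]
4. <>[](~q & q), 0   [~->-rule on 2]
5. ~[](~q & q), 0   [~->-rule on 2]
6. [](~q & q), 1   [<>-rule on 4: fresh world 1, 0R1]
7. ~q & q, 1   [[]-rule on 6 via 1R1]
8. ~q, 1   [&-rule on 7]
9. q, 1   [&-rule on 7]
Accessibility: 0R0, 0R1, 1R1
Branch closes: q and ~q both at 1.
Every branch closes (one shown): valid in T, hence also in S4, S5 (every theorem of T is a theorem of S4 and S5).
K-tableau for the negation ~((<>[](~q & q) -> [](~q & q)) | ~s):
1. ~((<>[](~q & q) -> [](~q & q)) | ~s), 0
2. ~(<>[](~q & q) -> [](~q & q)), 0   [~|-rule on 1]
3. s, 0   [~|-rule on 1]
4. <>[](~q & q), 0   [~->-rule on 2]
5. ~[](~q & q), 0   [~->-rule on 2]
6. [](~q & q), 1   [<>-rule on 4: fresh world 1, 0R1]
7. ~(~q & q), 2   [~[]-rule on 5: fresh world 2, 0R2]
8. ~q, 2   [~&-rule on 7 (branches; this branch)]
Accessibility: 0R1, 0R2
Complete open branch: countermodel on a K-frame, so not valid in K.

T, S4, S5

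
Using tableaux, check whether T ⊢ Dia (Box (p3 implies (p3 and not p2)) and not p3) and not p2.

Invalid (countermodel exists)

Tableau for the negation not (Dia (Box (p3 implies (p3 and not p2)) and not p3) and not p2):
1. not (Dia (Box (p3 implies (p3 and not p2)) and not p3) and not p2), u
2. p2, u
Accessibility: uRu
The negation has an open branch (countermodel exists).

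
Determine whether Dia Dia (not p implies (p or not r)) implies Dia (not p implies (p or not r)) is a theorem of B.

No, not valid

Tableau for the negation not (Dia Dia (not p implies (p or not r)) implies Dia (not p implies (p or not r))):
1. not (Dia Dia (not p implies (p or not r)) implies Dia (not p implies (p or not r))), u
2. Dia Dia (not p implies (p or not r)), u
3. not Dia (not p implies (p or not r)), u
4. not (not p implies (p or not r)), u
5. not p, u
6. not (p or not r), u
7. r, u
8. Dia (not p implies (p or not r)), v
9. not (not p implies (p or not r)), v
10. not p, v
11. not (p or not r), v
12. r, v
13. not p implies (p or not r), w
14. p or not r, w
15. not r, w
Accessibility: uRu, uRv, vRu, vRv, vRw, wRv, wRw
The negation has an open branch (countermodel exists).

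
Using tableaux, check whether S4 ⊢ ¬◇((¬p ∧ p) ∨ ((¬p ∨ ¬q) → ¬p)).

No, not valid

Tableau for the negation ◇((¬p ∧ p) ∨ ((¬p ∨ ¬q) → ¬p)):
1. ◇((¬p ∧ p) ∨ ((¬p ∨ ¬q) → ¬p)), w0
2. (¬p ∧ p) ∨ ((¬p ∨ ¬q) → ¬p), w1
3. (¬p ∨ ¬q) → ¬p, w1
4. ¬p, w1
Accessibility: w0Rw0, w0Rw1, w1Rw1
The negation has an open branch (countermodel exists).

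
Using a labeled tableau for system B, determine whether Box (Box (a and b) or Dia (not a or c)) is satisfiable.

1. Box (Box (a and b) or Dia (not a or c)), 0
2. Box (a and b) or Dia (not a or c), 0
3. Dia (not a or c), 0
4. not a or c, 1
5. Box (a and b) or Dia (not a or c), 1
6. c, 1
7. Dia (not a or c), 1
8. not a or c, 2
9. c, 2
Accessibility: 0R0, 0R1, 1R0, 1R1, 1R2, 2R1, 2R2

Yes, satisfiable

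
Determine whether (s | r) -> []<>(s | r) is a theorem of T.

Tableau for the negation ~((s | r) -> []<>(s | r)):
1. ~((s | r) -> []<>(s | r)), 0
2. s | r, 0
3. ~[]<>(s | r), 0
4. r, 0
5. ~<>(s | r), 1
6. ~(s | r), 1
7. ~s, 1
8. ~r, 1
Accessibility: 0R0, 0R1, 1R1
The negation has an open branch (countermodel exists).

No, not valid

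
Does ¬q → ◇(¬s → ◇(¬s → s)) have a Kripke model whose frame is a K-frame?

Satisfiable

1. ¬q → ◇(¬s → ◇(¬s → s)), w0
2. ◇(¬s → ◇(¬s → s)), w0   [→-rule on 1 (branches; this branch)]
3. ¬s → ◇(¬s → s), w1   [◇-rule on 2: fresh world w1, w0Rw1]
4. ◇(¬s → s), w1   [→-rule on 3 (branches; this branch)]
5. ¬s → s, w2   [◇-rule on 4: fresh world w2, w1Rw2]
6. s, w2   [→-rule on 5 (branches; this branch)]
Accessibility: w0Rw1, w1Rw2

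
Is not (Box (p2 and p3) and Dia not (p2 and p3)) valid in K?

Tableau for the negation Box (p2 and p3) and Dia not (p2 and p3):
1. Box (p2 and p3) and Dia not (p2 and p3), u
2. Box (p2 and p3), u   [and-rule on 1]
3. Dia not (p2 and p3), u   [and-rule on 1]
4. not (p2 and p3), v   [Dia-rule on 3: fresh world v, uRv]
5. p2 and p3, v   [Box-rule on 2 via uRv]
6. p2, v   [and-rule on 5]
7. p3, v   [and-rule on 5]
8. not p3, v   [neg-and-rule on 4 (branches; this branch)]
Accessibility: uRv
Branch closes: p3 and not p3 both at v.
All branches of the negation close; one closing branch shown above.

Yes, valid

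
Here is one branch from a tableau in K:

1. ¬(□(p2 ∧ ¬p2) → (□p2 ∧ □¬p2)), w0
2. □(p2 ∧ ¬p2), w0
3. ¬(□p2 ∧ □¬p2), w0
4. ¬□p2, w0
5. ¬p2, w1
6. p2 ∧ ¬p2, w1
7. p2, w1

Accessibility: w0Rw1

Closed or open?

Both p2 and ¬p2 appear at w1.

Yes, closed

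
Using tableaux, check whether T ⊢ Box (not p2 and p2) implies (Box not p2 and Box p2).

Tableau for the negation not (Box (not p2 and p2) implies (Box not p2 and Box p2)):
1. not (Box (not p2 and p2) implies (Box not p2 and Box p2)), w0
2. Box (not p2 and p2), w0   [neg-implies-rule on 1]
3. not (Box not p2 and Box p2), w0   [neg-implies-rule on 1]
4. not p2 and p2, w0   [Box-rule on 2 via w0Rw0]
5. not p2, w0   [and-rule on 4]
6. p2, w0   [and-rule on 4]
Accessibility: w0Rw0
Branch closes: p2 and not p2 both at w0.
Every branch of the negation's tableau closes; the branch above is one of them.

Valid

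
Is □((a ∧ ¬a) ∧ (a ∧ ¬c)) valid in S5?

No, not valid

Tableau for the negation ¬□((a ∧ ¬a) ∧ (a ∧ ¬c)):
1. ¬□((a ∧ ¬a) ∧ (a ∧ ¬c)), 0
2. ¬((a ∧ ¬a) ∧ (a ∧ ¬c)), 1
3. ¬(a ∧ ¬c), 1
4. c, 1
Accessibility: 0R0, 0R1, 1R0, 1R1
The negation has an open branch (countermodel exists).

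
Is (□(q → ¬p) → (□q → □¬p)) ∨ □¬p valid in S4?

Tableau for the negation ¬((□(q → ¬p) → (□q → □¬p)) ∨ □¬p):
1. ¬((□(q → ¬p) → (□q → □¬p)) ∨ □¬p), 0
2. ¬(□(q → ¬p) → (□q → □¬p)), 0
3. ¬□¬p, 0
4. □(q → ¬p), 0
5. ¬(□q → □¬p), 0
6. □q, 0
7. q → ¬p, 0
8. q, 0
9. ¬p, 0
10. p, 1
11. q → ¬p, 1
12. q, 1
13. ¬p, 1
Accessibility: 0R0, 0R1, 1R1
Branch closes: p and ¬p both at 1.
All branches of the negation close; one closing branch shown above.

Yes, valid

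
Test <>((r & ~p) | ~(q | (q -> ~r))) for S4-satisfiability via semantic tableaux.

1. <>((r & ~p) | ~(q | (q -> ~r))), 0
2. (r & ~p) | ~(q | (q -> ~r)), 1
3. r & ~p, 1
4. r, 1
5. ~p, 1
Accessibility: 0R0, 0R1, 1R1

Yes, satisfiable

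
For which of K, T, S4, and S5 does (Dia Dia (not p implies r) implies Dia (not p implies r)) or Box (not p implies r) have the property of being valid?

S4, S5

S4-tableau for the negation not ((Dia Dia (not p implies r) implies Dia (not p implies r)) or Box (not p implies r)):
1. not ((Dia Dia (not p implies r) implies Dia (not p implies r)) or Box (not p implies r)), u
2. not (Dia Dia (not p implies r) implies Dia (not p implies r)), u
3. not Box (not p implies r), u
4. Dia Dia (not p implies r), u
5. not Dia (not p implies r), u
6. not (not p implies r), u
7. not p, u
8. not r, u
9. not (not p implies r), v
10. not p, v
11. not r, v
12. Dia (not p implies r), w
13. not (not p implies r), w
14. not p, w
15. not r, w
16. not p implies r, x
17. not (not p implies r), x
18. not p, x
19. not r, x
20. r, x
Accessibility: uRu, uRv, uRw, uRx, vRv, wRw, wRx, xRx
Branch closes: r and not r both at x.
Every branch closes (one shown): valid in S4, hence also in S5 (every theorem of S4 is a theorem of S5).
T-tableau for the negation not ((Dia Dia (not p implies r) implies Dia (not p implies r)) or Box (not p implies r)):
1. not ((Dia Dia (not p implies r) implies Dia (not p implies r)) or Box (not p implies r)), u
2. not (Dia Dia (not p implies r) implies Dia (not p implies r)), u
3. not Box (not p implies r), u
4. Dia Dia (not p implies r), u
5. not Dia (not p implies r), u
6. not (not p implies r), u
7. not p, u
8. not r, u
9. not (not p implies r), v
10. not p, v
11. not r, v
12. Dia (not p implies r), w
13. not (not p implies r), w
14. not p, w
15. not r, w
16. not p implies r, x
17. r, x
Accessibility: uRu, uRv, uRw, vRv, wRw, wRx, xRx
Complete open branch: countermodel on a T-frame, so not valid in T, nor in K (the same frame is also a K-frame).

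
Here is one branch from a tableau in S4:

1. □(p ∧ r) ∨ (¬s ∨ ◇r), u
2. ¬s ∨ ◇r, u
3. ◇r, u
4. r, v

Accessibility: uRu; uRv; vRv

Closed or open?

No atom appears with both signs at the same world.

Not closed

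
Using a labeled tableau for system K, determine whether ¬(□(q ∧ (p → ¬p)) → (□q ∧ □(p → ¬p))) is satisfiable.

Unsatisfiable

1. ¬(□(q ∧ (p → ¬p)) → (□q ∧ □(p → ¬p))), 0
2. □(q ∧ (p → ¬p)), 0
3. ¬(□q ∧ □(p → ¬p)), 0
4. ¬□(p → ¬p), 0
5. ¬(p → ¬p), 1
6. p, 1
7. q ∧ (p → ¬p), 1
8. q, 1
9. p → ¬p, 1
10. ¬p, 1
Accessibility: 0R1
Branch closes: p and ¬p both at 1.
All branches of the tableau close; one closing branch shown above.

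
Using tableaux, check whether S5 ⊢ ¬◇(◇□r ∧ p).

Tableau for the negation ◇(◇□r ∧ p):
1. ◇(◇□r ∧ p), w0
2. ◇□r ∧ p, w1   [◇-rule on 1: fresh world w1, w0Rw1]
3. ◇□r, w1   [∧-rule on 2]
4. p, w1   [∧-rule on 2]
5. □r, w2   [◇-rule on 3: fresh world w2, w1Rw2]
6. r, w0   [□-rule on 5 via w2Rw0]
7. r, w1   [□-rule on 5 via w2Rw1]
8. r, w2   [□-rule on 5 via w2Rw2]
Accessibility: w0Rw0, w0Rw1, w0Rw2, w1Rw0, w1Rw1, w1Rw2, w2Rw0, w2Rw1, w2Rw2
The negation has an open branch (countermodel exists).

No, not valid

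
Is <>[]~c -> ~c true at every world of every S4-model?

Tableau for the negation ~(<>[]~c -> ~c):
1. ~(<>[]~c -> ~c), w0
2. <>[]~c, w0
3. c, w0
4. []~c, w1
5. ~c, w1
Accessibility: w0Rw0, w0Rw1, w1Rw1
The negation has an open branch (countermodel exists).

Not valid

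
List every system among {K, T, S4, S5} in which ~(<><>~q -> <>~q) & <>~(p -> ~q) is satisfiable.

K, T

S4-tableau for the formula:
1. ~(<><>~q -> <>~q) & <>~(p -> ~q), w0
2. ~(<><>~q -> <>~q), w0
3. <>~(p -> ~q), w0
4. <><>~q, w0
5. ~<>~q, w0
6. q, w0
7. ~(p -> ~q), w1
8. p, w1
9. q, w1
10. <>~q, w2
11. q, w2
12. ~q, w3
13. q, w3
Accessibility: w0Rw0, w0Rw1, w0Rw2, w0Rw3, w1Rw1, w2Rw2, w2Rw3, w3Rw3
Branch closes: q and ~q both at w3.
Every branch closes (one shown): unsatisfiable in S4, hence also in S5 (every S5-frame is an S4-frame).
T-tableau for the formula:
1. ~(<><>~q -> <>~q) & <>~(p -> ~q), w0
2. ~(<><>~q -> <>~q), w0
3. <>~(p -> ~q), w0
4. <><>~q, w0
5. ~<>~q, w0
6. q, w0
7. ~(p -> ~q), w1
8. p, w1
9. q, w1
10. <>~q, w2
11. q, w2
12. ~q, w3
Accessibility: w0Rw0, w0Rw1, w0Rw2, w1Rw1, w2Rw2, w2Rw3, w3Rw3
Complete open branch: satisfiable in T, hence also in K (this T-model is also a K-model).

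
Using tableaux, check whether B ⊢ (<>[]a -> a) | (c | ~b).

Tableau for the negation ~((<>[]a -> a) | (c | ~b)):
1. ~((<>[]a -> a) | (c | ~b)), u
2. ~(<>[]a -> a), u
3. ~(c | ~b), u
4. <>[]a, u
5. ~a, u
6. ~c, u
7. b, u
8. []a, v
9. a, u
Accessibility: uRu, uRv, vRu, vRv
Branch closes: a and ~a both at u.
Every branch of the negation's tableau closes; the branch above is one of them.

Valid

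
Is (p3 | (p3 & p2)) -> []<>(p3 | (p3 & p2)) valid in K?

Tableau for the negation ~((p3 | (p3 & p2)) -> []<>(p3 | (p3 & p2))):
1. ~((p3 | (p3 & p2)) -> []<>(p3 | (p3 & p2))), w0
2. p3 | (p3 & p2), w0
3. ~[]<>(p3 | (p3 & p2)), w0
4. p3 & p2, w0
5. p3, w0
6. p2, w0
7. ~<>(p3 | (p3 & p2)), w1
Accessibility: w0Rw1
The negation has an open branch (countermodel exists).

Not valid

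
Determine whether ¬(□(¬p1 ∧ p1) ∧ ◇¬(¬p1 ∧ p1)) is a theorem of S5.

Tableau for the negation □(¬p1 ∧ p1) ∧ ◇¬(¬p1 ∧ p1):
1. □(¬p1 ∧ p1) ∧ ◇¬(¬p1 ∧ p1), u
2. □(¬p1 ∧ p1), u   [∧-rule on 1]
3. ◇¬(¬p1 ∧ p1), u   [∧-rule on 1]
4. ¬p1 ∧ p1, u   [□-rule on 2 via uRu]
5. ¬p1, u   [∧-rule on 4]
6. p1, u   [∧-rule on 4]
Accessibility: uRu
Branch closes: p1 and ¬p1 both at u.
All branches of the negation close; one closing branch shown above.

Yes, valid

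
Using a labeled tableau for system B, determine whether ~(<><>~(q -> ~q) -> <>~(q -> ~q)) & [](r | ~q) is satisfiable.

Satisfiable (open branch found)

1. ~(<><>~(q -> ~q) -> <>~(q -> ~q)) & [](r | ~q), 0
2. ~(<><>~(q -> ~q) -> <>~(q -> ~q)), 0   [&-rule on 1]
3. [](r | ~q), 0   [&-rule on 1]
4. <><>~(q -> ~q), 0   [~->-rule on 2]
5. ~<>~(q -> ~q), 0   [~->-rule on 2]
6. r | ~q, 0   [[]-rule on 3 via 0R0]
7. q -> ~q, 0   [~<>-rule on 5 via 0R0]
8. ~q, 0   [|-rule on 6 (branches; this branch)]
9. <>~(q -> ~q), 1   [<>-rule on 4: fresh world 1, 0R1]
10. r | ~q, 1   [[]-rule on 3 via 0R1]
11. q -> ~q, 1   [~<>-rule on 5 via 0R1]
12. ~q, 1   [|-rule on 10 (branches; this branch)]
13. ~(q -> ~q), 2   [<>-rule on 9: fresh world 2, 1R2]
14. q, 2   [~->-rule on 13]
Accessibility: 0R0, 0R1, 1R0, 1R1, 1R2, 2R1, 2R2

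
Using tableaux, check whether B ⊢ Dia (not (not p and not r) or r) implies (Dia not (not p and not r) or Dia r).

Valid in B

Tableau for the negation not (Dia (not (not p and not r) or r) implies (Dia not (not p and not r) or Dia r)):
1. not (Dia (not (not p and not r) or r) implies (Dia not (not p and not r) or Dia r)), u
2. Dia (not (not p and not r) or r), u   [neg-implies-rule on 1]
3. not (Dia not (not p and not r) or Dia r), u   [neg-implies-rule on 1]
4. not Dia not (not p and not r), u   [neg-or-rule on 3]
5. not Dia r, u   [neg-or-rule on 3]
6. not p and not r, u   [neg-Dia-rule on 4 via uRu]
7. not p, u   [and-rule on 6]
8. not r, u   [and-rule on 6]
9. not (not p and not r) or r, v   [Dia-rule on 2: fresh world v, uRv]
10. not p and not r, v   [neg-Dia-rule on 4 via uRv]
11. not p, v   [and-rule on 10]
12. not r, v   [and-rule on 10]
13. not (not p and not r), v   [or-rule on 9 (branches; this branch)]
14. r, v   [neg-and-rule on 13 (branches; this branch)]
Accessibility: uRu, uRv, vRu, vRv
Branch closes: r and not r both at v.
Every branch of the negation's tableau closes; the branch above is one of them.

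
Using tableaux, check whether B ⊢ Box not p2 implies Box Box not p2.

Tableau for the negation not (Box not p2 implies Box Box not p2):
1. not (Box not p2 implies Box Box not p2), w0
2. Box not p2, w0
3. not Box Box not p2, w0
4. not p2, w0
5. not Box not p2, w1
6. not p2, w1
7. p2, w2
Accessibility: w0Rw0, w0Rw1, w1Rw0, w1Rw1, w1Rw2, w2Rw1, w2Rw2
The negation has an open branch (countermodel exists).

Not valid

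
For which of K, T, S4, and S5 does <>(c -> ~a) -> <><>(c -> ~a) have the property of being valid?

T, S4, S5

K-tableau for the negation ~(<>(c -> ~a) -> <><>(c -> ~a)):
1. ~(<>(c -> ~a) -> <><>(c -> ~a)), u
2. <>(c -> ~a), u   [~->-rule on 1]
3. ~<><>(c -> ~a), u   [~->-rule on 1]
4. c -> ~a, v   [<>-rule on 2: fresh world v, uRv]
5. ~<>(c -> ~a), v   [~<>-rule on 3 via uRv]
6. ~a, v   [->-rule on 4 (branches; this branch)]
Accessibility: uRv
Complete open branch: countermodel on a K-frame, so not valid in K.
T-tableau for the negation ~(<>(c -> ~a) -> <><>(c -> ~a)):
1. ~(<>(c -> ~a) -> <><>(c -> ~a)), u
2. <>(c -> ~a), u   [~->-rule on 1]
3. ~<><>(c -> ~a), u   [~->-rule on 1]
4. ~<>(c -> ~a), u   [~<>-rule on 3 via uRu]
5. ~(c -> ~a), u   [~<>-rule on 4 via uRu]
6. c, u   [~->-rule on 5]
7. a, u   [~->-rule on 5]
8. c -> ~a, v   [<>-rule on 2: fresh world v, uRv]
9. ~<>(c -> ~a), v   [~<>-rule on 3 via uRv]
10. ~(c -> ~a), v   [~<>-rule on 4 via uRv]
11. c, v   [~->-rule on 10]
12. a, v   [~->-rule on 10]
13. ~a, v   [->-rule on 8 (branches; this branch)]
Accessibility: uRu, uRv, vRv
Branch closes: a and ~a both at v.
Every branch closes (one shown): valid in T, hence also in S4, S5 (every theorem of T is a theorem of S4 and S5).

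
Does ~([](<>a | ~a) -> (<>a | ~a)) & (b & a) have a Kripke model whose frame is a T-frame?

1. ~([](<>a | ~a) -> (<>a | ~a)) & (b & a), u
2. ~([](<>a | ~a) -> (<>a | ~a)), u
3. b & a, u
4. [](<>a | ~a), u
5. ~(<>a | ~a), u
6. b, u
7. a, u
8. ~<>a, u
9. <>a | ~a, u
10. ~a, u
Accessibility: uRu
Branch closes: a and ~a both at u.
Every branch closes; the branch above is one of them.

No, unsatisfiable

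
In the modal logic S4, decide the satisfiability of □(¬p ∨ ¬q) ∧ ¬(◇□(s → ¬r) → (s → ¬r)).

1. □(¬p ∨ ¬q) ∧ ¬(◇□(s → ¬r) → (s → ¬r)), u
2. □(¬p ∨ ¬q), u
3. ¬(◇□(s → ¬r) → (s → ¬r)), u
4. ◇□(s → ¬r), u
5. ¬(s → ¬r), u
6. s, u
7. r, u
8. ¬p ∨ ¬q, u
9. ¬q, u
10. □(s → ¬r), v
11. ¬p ∨ ¬q, v
12. s → ¬r, v
13. ¬q, v
14. ¬r, v
Accessibility: uRu, uRv, vRv

Satisfiable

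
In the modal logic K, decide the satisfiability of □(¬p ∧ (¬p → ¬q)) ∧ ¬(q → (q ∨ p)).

1. □(¬p ∧ (¬p → ¬q)) ∧ ¬(q → (q ∨ p)), u
2. □(¬p ∧ (¬p → ¬q)), u
3. ¬(q → (q ∨ p)), u
4. q, u
5. ¬(q ∨ p), u
6. ¬q, u
7. ¬p, u
Branch closes: q and ¬q both at u.
Every branch closes; the branch above is one of them.

No, unsatisfiable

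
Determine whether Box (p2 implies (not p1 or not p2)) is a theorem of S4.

Tableau for the negation not Box (p2 implies (not p1 or not p2)):
1. not Box (p2 implies (not p1 or not p2)), 0
2. not (p2 implies (not p1 or not p2)), 1   [neg-Box-rule on 1: fresh world 1, 0R1]
3. p2, 1   [neg-implies-rule on 2]
4. not (not p1 or not p2), 1   [neg-implies-rule on 2]
5. p1, 1   [neg-or-rule on 4]
Accessibility: 0R0, 0R1, 1R1
The negation has an open branch (countermodel exists).

Invalid (countermodel exists)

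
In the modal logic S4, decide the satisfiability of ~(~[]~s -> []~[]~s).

Yes, satisfiable

1. ~(~[]~s -> []~[]~s), 0
2. ~[]~s, 0   [~->-rule on 1]
3. ~[]~[]~s, 0   [~->-rule on 1]
4. s, 1   [~[]-rule on 2: fresh world 1, 0R1]
5. []~s, 2   [~[]-rule on 3: fresh world 2, 0R2]
6. ~s, 2   [[]-rule on 5 via 2R2]
Accessibility: 0R0, 0R1, 0R2, 1R1, 2R2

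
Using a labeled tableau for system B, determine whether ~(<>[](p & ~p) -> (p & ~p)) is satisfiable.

No, unsatisfiable

1. ~(<>[](p & ~p) -> (p & ~p)), u
2. <>[](p & ~p), u
3. ~(p & ~p), u
4. p, u
5. [](p & ~p), v
6. p & ~p, u
7. ~p, u
Accessibility: uRu, uRv, vRu, vRv
Branch closes: p and ~p both at u.
(One branch shown.) All branches close.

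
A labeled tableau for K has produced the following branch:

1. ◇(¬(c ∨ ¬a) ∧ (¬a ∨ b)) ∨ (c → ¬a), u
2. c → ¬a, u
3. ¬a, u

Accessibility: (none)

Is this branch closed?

No, open

No world carries both an atom and its negation.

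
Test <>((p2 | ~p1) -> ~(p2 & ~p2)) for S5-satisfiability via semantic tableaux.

1. <>((p2 | ~p1) -> ~(p2 & ~p2)), 0
2. (p2 | ~p1) -> ~(p2 & ~p2), 1
3. ~(p2 & ~p2), 1
4. p2, 1
Accessibility: 0R0, 0R1, 1R0, 1R1

Satisfiable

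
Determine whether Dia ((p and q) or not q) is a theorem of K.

Tableau for the negation not Dia ((p and q) or not q):
1. not Dia ((p and q) or not q), w0
The negation has an open branch (countermodel exists).

No, not valid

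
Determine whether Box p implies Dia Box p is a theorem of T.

Valid

Tableau for the negation not (Box p implies Dia Box p):
1. not (Box p implies Dia Box p), u
2. Box p, u
3. not Dia Box p, u
4. p, u
5. not Box p, u
6. not p, v
7. p, v
Accessibility: uRu, uRv, vRv
Branch closes: p and not p both at v.
All branches of the negation close; one closing branch shown above.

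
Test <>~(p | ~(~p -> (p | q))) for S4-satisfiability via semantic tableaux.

Satisfiable

1. <>~(p | ~(~p -> (p | q))), w0
2. ~(p | ~(~p -> (p | q))), w1
3. ~p, w1
4. ~p -> (p | q), w1
5. p | q, w1
6. q, w1
Accessibility: w0Rw0, w0Rw1, w1Rw1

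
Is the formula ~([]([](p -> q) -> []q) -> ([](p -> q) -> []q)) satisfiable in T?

1. ~([]([](p -> q) -> []q) -> ([](p -> q) -> []q)), w0
2. []([](p -> q) -> []q), w0
3. ~([](p -> q) -> []q), w0
4. [](p -> q), w0
5. ~[]q, w0
6. [](p -> q) -> []q, w0
7. p -> q, w0
8. ~[](p -> q), w0
9. q, w0
10. ~q, w1
11. [](p -> q) -> []q, w1
12. p -> q, w1
13. ~[](p -> q), w1
14. ~p, w1
15. ~(p -> q), w2
16. p, w2
17. ~q, w2
18. [](p -> q) -> []q, w2
19. p -> q, w2
20. []q, w2
21. q, w2
Accessibility: w0Rw0, w0Rw1, w0Rw2, w1Rw1, w2Rw2
Branch closes: q and ~q both at w2.
All branches of the tableau close; one closing branch shown above.

Unsatisfiable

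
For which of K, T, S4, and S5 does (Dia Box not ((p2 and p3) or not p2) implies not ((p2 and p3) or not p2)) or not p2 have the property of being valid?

S5

S5-tableau for the negation not ((Dia Box not ((p2 and p3) or not p2) implies not ((p2 and p3) or not p2)) or not p2):
1. not ((Dia Box not ((p2 and p3) or not p2) implies not ((p2 and p3) or not p2)) or not p2), 0
2. not (Dia Box not ((p2 and p3) or not p2) implies not ((p2 and p3) or not p2)), 0   [neg-or-rule on 1]
3. p2, 0   [neg-or-rule on 1]
4. Dia Box not ((p2 and p3) or not p2), 0   [neg-implies-rule on 2]
5. (p2 and p3) or not p2, 0   [neg-implies-rule on 2]
6. p2 and p3, 0   [or-rule on 5 (branches; this branch)]
7. p3, 0   [and-rule on 6]
8. Box not ((p2 and p3) or not p2), 1   [Dia-rule on 4: fresh world 1, 0R1]
9. not ((p2 and p3) or not p2), 0   [Box-rule on 8 via 1R0]
10. not (p2 and p3), 0   [neg-or-rule on 9]
11. not ((p2 and p3) or not p2), 1   [Box-rule on 8 via 1R1]
12. not (p2 and p3), 1   [neg-or-rule on 11]
13. p2, 1   [neg-or-rule on 11]
14. not p3, 0   [neg-and-rule on 10 (branches; this branch)]
Accessibility: 0R0, 0R1, 1R0, 1R1
Branch closes: p3 and not p3 both at 0.
Every branch closes (one shown): valid in S5.
S4-tableau for the negation not ((Dia Box not ((p2 and p3) or not p2) implies not ((p2 and p3) or not p2)) or not p2):
1. not ((Dia Box not ((p2 and p3) or not p2) implies not ((p2 and p3) or not p2)) or not p2), 0
2. not (Dia Box not ((p2 and p3) or not p2) implies not ((p2 and p3) or not p2)), 0   [neg-or-rule on 1]
3. p2, 0   [neg-or-rule on 1]
4. Dia Box not ((p2 and p3) or not p2), 0   [neg-implies-rule on 2]
5. (p2 and p3) or not p2, 0   [neg-implies-rule on 2]
6. p2 and p3, 0   [or-rule on 5 (branches; this branch)]
7. p3, 0   [and-rule on 6]
8. Box not ((p2 and p3) or not p2), 1   [Dia-rule on 4: fresh world 1, 0R1]
9. not ((p2 and p3) or not p2), 1   [Box-rule on 8 via 1R1]
10. not (p2 and p3), 1   [neg-or-rule on 9]
11. p2, 1   [neg-or-rule on 9]
12. not p3, 1   [neg-and-rule on 10 (branches; this branch)]
Accessibility: 0R0, 0R1, 1R1
Complete open branch: countermodel on an S4-frame, so not valid in S4, nor in K, T (the same frame is also a K-frame and a T-frame).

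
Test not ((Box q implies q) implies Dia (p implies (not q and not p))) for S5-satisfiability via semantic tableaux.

Satisfiable (open branch found)

1. not ((Box q implies q) implies Dia (p implies (not q and not p))), w0
2. Box q implies q, w0
3. not Dia (p implies (not q and not p)), w0
4. not (p implies (not q and not p)), w0
5. p, w0
6. not (not q and not p), w0
7. q, w0
Accessibility: w0Rw0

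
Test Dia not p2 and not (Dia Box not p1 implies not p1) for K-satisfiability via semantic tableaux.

Satisfiable

1. Dia not p2 and not (Dia Box not p1 implies not p1), w0
2. Dia not p2, w0
3. not (Dia Box not p1 implies not p1), w0
4. Dia Box not p1, w0
5. p1, w0
6. not p2, w1
7. Box not p1, w2
Accessibility: w0Rw1, w0Rw2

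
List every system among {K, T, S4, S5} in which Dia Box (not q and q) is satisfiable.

K-tableau for the formula:
1. Dia Box (not q and q), 0
2. Box (not q and q), 1
Accessibility: 0R1
Complete open branch: satisfiable in K.
T-tableau for the formula:
1. Dia Box (not q and q), 0
2. Box (not q and q), 1
3. not q and q, 1
4. not q, 1
5. q, 1
Accessibility: 0R0, 0R1, 1R1
Branch closes: q and not q both at 1.
Every branch closes (one shown): unsatisfiable in T, hence also in S4, S5 (every S4/S5-frame is a T-frame).

K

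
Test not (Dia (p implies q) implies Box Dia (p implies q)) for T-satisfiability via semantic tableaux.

Satisfiable (open branch found)

1. not (Dia (p implies q) implies Box Dia (p implies q)), w0
2. Dia (p implies q), w0
3. not Box Dia (p implies q), w0
4. p implies q, w1
5. q, w1
6. not Dia (p implies q), w2
7. not (p implies q), w2
8. p, w2
9. not q, w2
Accessibility: w0Rw0, w0Rw1, w0Rw2, w1Rw1, w2Rw2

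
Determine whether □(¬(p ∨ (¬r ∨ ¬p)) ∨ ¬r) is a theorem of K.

Tableau for the negation ¬□(¬(p ∨ (¬r ∨ ¬p)) ∨ ¬r):
1. ¬□(¬(p ∨ (¬r ∨ ¬p)) ∨ ¬r), w0
2. ¬(¬(p ∨ (¬r ∨ ¬p)) ∨ ¬r), w1
3. p ∨ (¬r ∨ ¬p), w1
4. r, w1
5. ¬r ∨ ¬p, w1
6. ¬p, w1
Accessibility: w0Rw1
The negation has an open branch (countermodel exists).

Invalid (countermodel exists)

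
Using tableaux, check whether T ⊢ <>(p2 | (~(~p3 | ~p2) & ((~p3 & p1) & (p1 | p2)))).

Tableau for the negation ~<>(p2 | (~(~p3 | ~p2) & ((~p3 & p1) & (p1 | p2)))):
1. ~<>(p2 | (~(~p3 | ~p2) & ((~p3 & p1) & (p1 | p2)))), 0
2. ~(p2 | (~(~p3 | ~p2) & ((~p3 & p1) & (p1 | p2)))), 0
3. ~p2, 0
4. ~(~(~p3 | ~p2) & ((~p3 & p1) & (p1 | p2))), 0
5. ~((~p3 & p1) & (p1 | p2)), 0
6. ~(p1 | p2), 0
7. ~p1, 0
Accessibility: 0R0
The negation has an open branch (countermodel exists).

No, not valid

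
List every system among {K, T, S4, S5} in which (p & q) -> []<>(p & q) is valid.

S4-tableau for the negation ~((p & q) -> []<>(p & q)):
1. ~((p & q) -> []<>(p & q)), 0
2. p & q, 0
3. ~[]<>(p & q), 0
4. p, 0
5. q, 0
6. ~<>(p & q), 1
7. ~(p & q), 1
8. ~q, 1
Accessibility: 0R0, 0R1, 1R1
Complete open branch: countermodel on an S4-frame, so not valid in S4, nor in K, T (the same frame is also a K-frame and a T-frame).
S5-tableau for the negation ~((p & q) -> []<>(p & q)):
1. ~((p & q) -> []<>(p & q)), 0
2. p & q, 0
3. ~[]<>(p & q), 0
4. p, 0
5. q, 0
6. ~<>(p & q), 1
7. ~(p & q), 0
8. ~(p & q), 1
9. ~q, 0
Accessibility: 0R0, 0R1, 1R0, 1R1
Branch closes: q and ~q both at 0.
Every branch closes (one shown): valid in S5.

S5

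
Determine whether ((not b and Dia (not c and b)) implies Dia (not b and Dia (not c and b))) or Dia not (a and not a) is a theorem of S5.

Valid in S5

Tableau for the negation not (((not b and Dia (not c and b)) implies Dia (not b and Dia (not c and b))) or Dia not (a and not a)):
1. not (((not b and Dia (not c and b)) implies Dia (not b and Dia (not c and b))) or Dia not (a and not a)), u
2. not ((not b and Dia (not c and b)) implies Dia (not b and Dia (not c and b))), u
3. not Dia not (a and not a), u
4. not b and Dia (not c and b), u
5. not Dia (not b and Dia (not c and b)), u
6. not b, u
7. Dia (not c and b), u
8. a and not a, u
9. a, u
10. not a, u
Accessibility: uRu
Branch closes: a and not a both at u.
Every branch of the negation's tableau closes; the branch above is one of them.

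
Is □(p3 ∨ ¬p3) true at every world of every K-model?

Tableau for the negation ¬□(p3 ∨ ¬p3):
1. ¬□(p3 ∨ ¬p3), w0
2. ¬(p3 ∨ ¬p3), w1
3. ¬p3, w1
4. p3, w1
Accessibility: w0Rw1
Branch closes: p3 and ¬p3 both at w1.
All branches of the negation close; one closing branch shown above.

Yes, valid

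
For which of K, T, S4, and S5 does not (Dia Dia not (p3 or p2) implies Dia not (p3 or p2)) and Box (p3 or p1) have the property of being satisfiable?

T-tableau for the formula:
1. not (Dia Dia not (p3 or p2) implies Dia not (p3 or p2)) and Box (p3 or p1), u
2. not (Dia Dia not (p3 or p2) implies Dia not (p3 or p2)), u   [and-rule on 1]
3. Box (p3 or p1), u   [and-rule on 1]
4. Dia Dia not (p3 or p2), u   [neg-implies-rule on 2]
5. not Dia not (p3 or p2), u   [neg-implies-rule on 2]
6. p3 or p1, u   [Box-rule on 3 via uRu]
7. p3 or p2, u   [neg-Dia-rule on 5 via uRu]
8. p1, u   [or-rule on 6 (branches; this branch)]
9. p2, u   [or-rule on 7 (branches; this branch)]
10. Dia not (p3 or p2), v   [Dia-rule on 4: fresh world v, uRv]
11. p3 or p1, v   [Box-rule on 3 via uRv]
12. p3 or p2, v   [neg-Dia-rule on 5 via uRv]
13. p1, v   [or-rule on 11 (branches; this branch)]
14. p2, v   [or-rule on 12 (branches; this branch)]
15. not (p3 or p2), w   [Dia-rule on 10: fresh world w, vRw]
16. not p3, w   [neg-or-rule on 15]
17. not p2, w   [neg-or-rule on 15]
Accessibility: uRu, uRv, vRv, vRw, wRw
Complete open branch: satisfiable in T, hence also in K (this T-model is also a K-model).
S4-tableau for the formula:
1. not (Dia Dia not (p3 or p2) implies Dia not (p3 or p2)) and Box (p3 or p1), u
2. not (Dia Dia not (p3 or p2) implies Dia not (p3 or p2)), u   [and-rule on 1]
3. Box (p3 or p1), u   [and-rule on 1]
4. Dia Dia not (p3 or p2), u   [neg-implies-rule on 2]
5. not Dia not (p3 or p2), u   [neg-implies-rule on 2]
6. p3 or p1, u   [Box-rule on 3 via uRu]
7. p3 or p2, u   [neg-Dia-rule on 5 via uRu]
8. p1, u   [or-rule on 6 (branches; this branch)]
9. p2, u   [or-rule on 7 (branches; this branch)]
10. Dia not (p3 or p2), v   [Dia-rule on 4: fresh world v, uRv]
11. p3 or p1, v   [Box-rule on 3 via uRv]
12. p3 or p2, v   [neg-Dia-rule on 5 via uRv]
13. p1, v   [or-rule on 11 (branches; this branch)]
14. p2, v   [or-rule on 12 (branches; this branch)]
15. not (p3 or p2), w   [Dia-rule on 10: fresh world w, vRw]
16. not p3, w   [neg-or-rule on 15]
17. not p2, w   [neg-or-rule on 15]
18. p3 or p1, w   [Box-rule on 3 via uRw]
19. p3 or p2, w   [neg-Dia-rule on 5 via uRw]
20. p1, w   [or-rule on 18 (branches; this branch)]
21. p2, w   [or-rule on 19 (branches; this branch)]
Accessibility: uRu, uRv, uRw, vRv, vRw, wRw
Branch closes: p2 and not p2 both at w.
Every branch closes (one shown): unsatisfiable in S4, hence also in S5 (every S5-frame is an S4-frame).

K, T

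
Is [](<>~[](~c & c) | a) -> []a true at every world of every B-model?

Invalid (countermodel exists)

Tableau for the negation ~([](<>~[](~c & c) | a) -> []a):
1. ~([](<>~[](~c & c) | a) -> []a), 0
2. [](<>~[](~c & c) | a), 0
3. ~[]a, 0
4. <>~[](~c & c) | a, 0
5. a, 0
6. ~a, 1
7. <>~[](~c & c) | a, 1
8. <>~[](~c & c), 1
9. ~[](~c & c), 2
10. ~(~c & c), 3
11. ~c, 3
Accessibility: 0R0, 0R1, 1R0, 1R1, 1R2, 2R1, 2R2, 2R3, 3R2, 3R3
The negation has an open branch (countermodel exists).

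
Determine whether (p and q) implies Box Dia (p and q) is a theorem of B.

Tableau for the negation not ((p and q) implies Box Dia (p and q)):
1. not ((p and q) implies Box Dia (p and q)), 0
2. p and q, 0   [neg-implies-rule on 1]
3. not Box Dia (p and q), 0   [neg-implies-rule on 1]
4. p, 0   [and-rule on 2]
5. q, 0   [and-rule on 2]
6. not Dia (p and q), 1   [neg-Box-rule on 3: fresh world 1, 0R1]
7. not (p and q), 0   [neg-Dia-rule on 6 via 1R0]
8. not (p and q), 1   [neg-Dia-rule on 6 via 1R1]
9. not q, 0   [neg-and-rule on 7 (branches; this branch)]
Accessibility: 0R0, 0R1, 1R0, 1R1
Branch closes: q and not q both at 0.
Every branch of the negation's tableau closes; the branch above is one of them.

Valid in B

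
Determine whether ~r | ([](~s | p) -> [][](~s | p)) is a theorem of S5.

Valid in S5

Tableau for the negation ~(~r | ([](~s | p) -> [][](~s | p))):
1. ~(~r | ([](~s | p) -> [][](~s | p))), w0
2. r, w0
3. ~([](~s | p) -> [][](~s | p)), w0
4. [](~s | p), w0
5. ~[][](~s | p), w0
6. ~s | p, w0
7. p, w0
8. ~[](~s | p), w1
9. ~s | p, w1
10. p, w1
11. ~(~s | p), w2
12. s, w2
13. ~p, w2
14. ~s | p, w2
15. p, w2
Accessibility: w0Rw0, w0Rw1, w0Rw2, w1Rw0, w1Rw1, w1Rw2, w2Rw0, w2Rw1, w2Rw2
Branch closes: p and ~p both at w2.
All branches of the negation close; one closing branch shown above.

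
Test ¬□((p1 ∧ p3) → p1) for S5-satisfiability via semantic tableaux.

1. ¬□((p1 ∧ p3) → p1), 0
2. ¬((p1 ∧ p3) → p1), 1
3. p1 ∧ p3, 1
4. ¬p1, 1
5. p1, 1
6. p3, 1
Accessibility: 0R0, 0R1, 1R0, 1R1
Branch closes: p1 and ¬p1 both at 1.
Every branch closes; the branch above is one of them.

Unsatisfiable (every branch closes)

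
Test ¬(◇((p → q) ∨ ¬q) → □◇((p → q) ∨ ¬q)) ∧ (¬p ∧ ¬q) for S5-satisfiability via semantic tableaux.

No, unsatisfiable

1. ¬(◇((p → q) ∨ ¬q) → □◇((p → q) ∨ ¬q)) ∧ (¬p ∧ ¬q), w0
2. ¬(◇((p → q) ∨ ¬q) → □◇((p → q) ∨ ¬q)), w0
3. ¬p ∧ ¬q, w0
4. ◇((p → q) ∨ ¬q), w0
5. ¬□◇((p → q) ∨ ¬q), w0
6. ¬p, w0
7. ¬q, w0
8. (p → q) ∨ ¬q, w1
9. p → q, w1
10. q, w1
11. ¬◇((p → q) ∨ ¬q), w2
12. ¬((p → q) ∨ ¬q), w0
13. ¬(p → q), w0
14. q, w0
Accessibility: w0Rw0, w0Rw1, w0Rw2, w1Rw0, w1Rw1, w1Rw2, w2Rw0, w2Rw1, w2Rw2
Branch closes: q and ¬q both at w0.
All branches of the tableau close; one closing branch shown above.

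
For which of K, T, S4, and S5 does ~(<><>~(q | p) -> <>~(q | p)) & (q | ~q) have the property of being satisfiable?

S4-tableau for the formula:
1. ~(<><>~(q | p) -> <>~(q | p)) & (q | ~q), u
2. ~(<><>~(q | p) -> <>~(q | p)), u
3. q | ~q, u
4. <><>~(q | p), u
5. ~<>~(q | p), u
6. q | p, u
7. ~q, u
8. p, u
9. <>~(q | p), v
10. q | p, v
11. p, v
12. ~(q | p), w
13. ~q, w
14. ~p, w
15. q | p, w
16. p, w
Accessibility: uRu, uRv, uRw, vRv, vRw, wRw
Branch closes: p and ~p both at w.
Every branch closes (one shown): unsatisfiable in S4, hence also in S5 (every S5-frame is an S4-frame).
T-tableau for the formula:
1. ~(<><>~(q | p) -> <>~(q | p)) & (q | ~q), u
2. ~(<><>~(q | p) -> <>~(q | p)), u
3. q | ~q, u
4. <><>~(q | p), u
5. ~<>~(q | p), u
6. q | p, u
7. ~q, u
8. p, u
9. <>~(q | p), v
10. q | p, v
11. p, v
12. ~(q | p), w
13. ~q, w
14. ~p, w
Accessibility: uRu, uRv, vRv, vRw, wRw
Complete open branch: satisfiable in T, hence also in K (this T-model is also a K-model).

K, T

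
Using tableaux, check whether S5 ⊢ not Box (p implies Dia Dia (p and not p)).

Invalid (countermodel exists)

Tableau for the negation Box (p implies Dia Dia (p and not p)):
1. Box (p implies Dia Dia (p and not p)), u
2. p implies Dia Dia (p and not p), u
3. not p, u
Accessibility: uRu
The negation has an open branch (countermodel exists).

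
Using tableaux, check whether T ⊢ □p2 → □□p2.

Not valid

Tableau for the negation ¬(□p2 → □□p2):
1. ¬(□p2 → □□p2), 0
2. □p2, 0
3. ¬□□p2, 0
4. p2, 0
5. ¬□p2, 1
6. p2, 1
7. ¬p2, 2
Accessibility: 0R0, 0R1, 1R1, 1R2, 2R2
The negation has an open branch (countermodel exists).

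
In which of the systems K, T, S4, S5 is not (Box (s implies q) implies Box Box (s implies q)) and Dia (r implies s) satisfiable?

S4-tableau for the formula:
1. not (Box (s implies q) implies Box Box (s implies q)) and Dia (r implies s), u
2. not (Box (s implies q) implies Box Box (s implies q)), u   [and-rule on 1]
3. Dia (r implies s), u   [and-rule on 1]
4. Box (s implies q), u   [neg-implies-rule on 2]
5. not Box Box (s implies q), u   [neg-implies-rule on 2]
6. s implies q, u   [Box-rule on 4 via uRu]
7. q, u   [implies-rule on 6 (branches; this branch)]
8. r implies s, v   [Dia-rule on 3: fresh world v, uRv]
9. s implies q, v   [Box-rule on 4 via uRv]
10. s, v   [implies-rule on 8 (branches; this branch)]
11. q, v   [implies-rule on 9 (branches; this branch)]
12. not Box (s implies q), w   [neg-Box-rule on 5: fresh world w, uRw]
13. s implies q, w   [Box-rule on 4 via uRw]
14. q, w   [implies-rule on 13 (branches; this branch)]
15. not (s implies q), x   [neg-Box-rule on 12: fresh world x, wRx]
16. s, x   [neg-implies-rule on 15]
17. not q, x   [neg-implies-rule on 15]
18. s implies q, x   [Box-rule on 4 via uRx]
19. q, x   [implies-rule on 18 (branches; this branch)]
Accessibility: uRu, uRv, uRw, uRx, vRv, wRw, wRx, xRx
Branch closes: q and not q both at x.
Every branch closes (one shown): unsatisfiable in S4, hence also in S5 (every S5-frame is an S4-frame).
T-tableau for the formula:
1. not (Box (s implies q) implies Box Box (s implies q)) and Dia (r implies s), u
2. not (Box (s implies q) implies Box Box (s implies q)), u   [and-rule on 1]
3. Dia (r implies s), u   [and-rule on 1]
4. Box (s implies q), u   [neg-implies-rule on 2]
5. not Box Box (s implies q), u   [neg-implies-rule on 2]
6. s implies q, u   [Box-rule on 4 via uRu]
7. q, u   [implies-rule on 6 (branches; this branch)]
8. r implies s, v   [Dia-rule on 3: fresh world v, uRv]
9. s implies q, v   [Box-rule on 4 via uRv]
10. s, v   [implies-rule on 8 (branches; this branch)]
11. q, v   [implies-rule on 9 (branches; this branch)]
12. not Box (s implies q), w   [neg-Box-rule on 5: fresh world w, uRw]
13. s implies q, w   [Box-rule on 4 via uRw]
14. q, w   [implies-rule on 13 (branches; this branch)]
15. not (s implies q), x   [neg-Box-rule on 12: fresh world x, wRx]
16. s, x   [neg-implies-rule on 15]
17. not q, x   [neg-implies-rule on 15]
Accessibility: uRu, uRv, uRw, vRv, wRw, wRx, xRx
Complete open branch: satisfiable in T, hence also in K (this T-model is also a K-model).

K, T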